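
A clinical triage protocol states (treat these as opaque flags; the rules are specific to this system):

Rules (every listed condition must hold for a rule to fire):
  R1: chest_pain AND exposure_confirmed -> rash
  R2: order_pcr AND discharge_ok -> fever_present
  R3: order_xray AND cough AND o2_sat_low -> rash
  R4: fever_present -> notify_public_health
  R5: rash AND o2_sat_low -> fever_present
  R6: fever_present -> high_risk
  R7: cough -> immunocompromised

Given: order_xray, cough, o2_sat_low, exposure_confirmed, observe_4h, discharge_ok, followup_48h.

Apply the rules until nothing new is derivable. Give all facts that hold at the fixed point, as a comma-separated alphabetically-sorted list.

cough, discharge_ok, exposure_confirmed, fever_present, followup_48h, high_risk, immunocompromised, notify_public_health, o2_sat_low, observe_4h, order_xray, rash

Round 1: R3 [order_xray AND cough AND o2_sat_low -> rash]; R7 [cough -> immunocompromised]. New: rash, immunocompromised.
Round 2: R5 [rash AND o2_sat_low -> fever_present]. New: fever_present.
Round 3: R4 [fever_present -> notify_public_health]; R6 [fever_present -> high_risk]. New: notify_public_health, high_risk.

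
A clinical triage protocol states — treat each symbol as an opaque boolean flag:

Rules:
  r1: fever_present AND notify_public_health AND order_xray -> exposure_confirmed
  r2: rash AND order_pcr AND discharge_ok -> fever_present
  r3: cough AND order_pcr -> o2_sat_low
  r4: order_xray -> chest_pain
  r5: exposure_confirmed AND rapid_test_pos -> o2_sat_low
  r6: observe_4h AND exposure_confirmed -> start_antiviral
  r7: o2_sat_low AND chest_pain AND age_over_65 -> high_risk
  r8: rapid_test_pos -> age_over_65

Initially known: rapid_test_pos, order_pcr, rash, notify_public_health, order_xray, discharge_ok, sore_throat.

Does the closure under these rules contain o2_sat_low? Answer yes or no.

yes

Round 1: r2 [rash AND order_pcr AND discharge_ok -> fever_present]; r4 [order_xray -> chest_pain]; r8 [rapid_test_pos -> age_over_65]. New: fever_present, chest_pain, age_over_65.
Round 2: r1 [fever_present AND notify_public_health AND order_xray -> exposure_confirmed]. New: exposure_confirmed.
Round 3: r5 [exposure_confirmed AND rapid_test_pos -> o2_sat_low]. New: o2_sat_low.
Round 4: r7 [o2_sat_low AND chest_pain AND age_over_65 -> high_risk]. New: high_risk.
o2_sat_low appears in round 3, so it is derivable.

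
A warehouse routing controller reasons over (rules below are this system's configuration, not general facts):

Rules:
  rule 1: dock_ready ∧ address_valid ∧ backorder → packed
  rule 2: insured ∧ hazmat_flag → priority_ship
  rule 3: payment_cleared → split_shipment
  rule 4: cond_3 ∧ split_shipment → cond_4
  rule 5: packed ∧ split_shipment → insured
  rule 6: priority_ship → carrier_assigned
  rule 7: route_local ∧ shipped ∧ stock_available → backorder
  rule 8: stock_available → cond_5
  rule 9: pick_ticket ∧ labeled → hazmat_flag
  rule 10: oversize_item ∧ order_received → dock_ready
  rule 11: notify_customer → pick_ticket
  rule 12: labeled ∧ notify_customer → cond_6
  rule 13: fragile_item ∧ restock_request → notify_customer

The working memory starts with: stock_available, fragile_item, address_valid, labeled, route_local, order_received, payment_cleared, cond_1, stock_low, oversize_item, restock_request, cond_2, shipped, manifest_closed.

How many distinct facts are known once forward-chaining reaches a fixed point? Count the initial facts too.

Round 1 — rule 3, rule 7, rule 8, rule 10, rule 13, derive split_shipment, backorder, cond_5, dock_ready, notify_customer.
Round 2 — rule 1, rule 11, rule 12, derive packed, pick_ticket, cond_6.
Round 3 — rule 5, rule 9, derive insured, hazmat_flag.
Round 4 — rule 2, derive priority_ship.
Round 5 — rule 6, derive carrier_assigned.
Closure: {address_valid, backorder, carrier_assigned, cond_1, cond_2, cond_5, cond_6, dock_ready, fragile_item, hazmat_flag, insured, labeled, manifest_closed, notify_customer, order_received, oversize_item, packed, payment_cleared, pick_ticket, priority_ship, restock_request, route_local, shipped, split_shipment, stock_available, stock_low} — 26 facts.

26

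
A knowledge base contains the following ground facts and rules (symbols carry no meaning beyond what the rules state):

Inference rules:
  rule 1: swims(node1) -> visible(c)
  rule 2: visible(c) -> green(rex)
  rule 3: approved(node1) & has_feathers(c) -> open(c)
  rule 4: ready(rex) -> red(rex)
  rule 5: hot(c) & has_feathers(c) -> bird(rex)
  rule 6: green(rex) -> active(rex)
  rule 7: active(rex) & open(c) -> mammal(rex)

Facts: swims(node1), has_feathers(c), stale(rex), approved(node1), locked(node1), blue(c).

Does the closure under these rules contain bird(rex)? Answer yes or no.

Round 1: rule 1 [swims(node1) -> visible(c)]; rule 3 [approved(node1) & has_feathers(c) -> open(c)]. Adds visible(c), open(c).
Round 2: rule 2 [visible(c) -> green(rex)]. Adds green(rex).
Round 3: rule 6 [green(rex) -> active(rex)]. Adds active(rex).
Round 4: rule 7 [active(rex) & open(c) -> mammal(rex)]. Adds mammal(rex).
Fixed point reached. bird(rex) is concluded only by rule 5; rule 5 needs hot(c) (never derived).

no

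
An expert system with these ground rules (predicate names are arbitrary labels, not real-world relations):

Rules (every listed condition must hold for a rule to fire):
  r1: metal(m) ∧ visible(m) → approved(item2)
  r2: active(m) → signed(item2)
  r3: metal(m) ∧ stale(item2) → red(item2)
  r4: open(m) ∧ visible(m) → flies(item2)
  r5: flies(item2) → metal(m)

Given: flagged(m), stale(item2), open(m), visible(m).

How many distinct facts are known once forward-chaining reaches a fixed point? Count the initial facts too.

8

Round 1: r4 [open(m) ∧ visible(m) → flies(item2)]. Adds flies(item2).
Round 2: r5 [flies(item2) → metal(m)]. Adds metal(m).
Round 3: r1 [metal(m) ∧ visible(m) → approved(item2)]; r3 [metal(m) ∧ stale(item2) → red(item2)]. Adds approved(item2), red(item2).
Closure: {approved(item2), flagged(m), flies(item2), metal(m), open(m), red(item2), stale(item2), visible(m)} — 8 facts.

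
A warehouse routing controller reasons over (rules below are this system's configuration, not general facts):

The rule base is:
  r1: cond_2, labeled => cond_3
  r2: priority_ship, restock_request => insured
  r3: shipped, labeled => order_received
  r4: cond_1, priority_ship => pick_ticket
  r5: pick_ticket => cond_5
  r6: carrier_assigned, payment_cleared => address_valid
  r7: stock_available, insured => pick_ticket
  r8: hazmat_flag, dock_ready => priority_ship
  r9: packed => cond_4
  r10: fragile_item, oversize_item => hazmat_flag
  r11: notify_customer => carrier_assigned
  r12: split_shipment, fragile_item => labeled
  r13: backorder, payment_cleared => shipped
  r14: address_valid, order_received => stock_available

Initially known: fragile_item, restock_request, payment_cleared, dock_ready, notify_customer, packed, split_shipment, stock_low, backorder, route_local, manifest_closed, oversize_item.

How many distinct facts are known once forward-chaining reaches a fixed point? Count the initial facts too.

24

Round 1: r9 [packed => cond_4]; r10 [fragile_item, oversize_item => hazmat_flag]; r11 [notify_customer => carrier_assigned]; r12 [split_shipment, fragile_item => labeled]; r13 [backorder, payment_cleared => shipped]. New: cond_4, hazmat_flag, carrier_assigned, labeled, shipped.
Round 2: r3 [shipped, labeled => order_received]; r6 [carrier_assigned, payment_cleared => address_valid]; r8 [hazmat_flag, dock_ready => priority_ship]. New: order_received, address_valid, priority_ship.
Round 3: r2 [priority_ship, restock_request => insured]; r14 [address_valid, order_received => stock_available]. New: insured, stock_available.
Round 4: r7 [stock_available, insured => pick_ticket]. New: pick_ticket.
Round 5: r5 [pick_ticket => cond_5]. New: cond_5.
Closure: {address_valid, backorder, carrier_assigned, cond_4, cond_5, dock_ready, fragile_item, hazmat_flag, insured, labeled, manifest_closed, notify_customer, order_received, oversize_item, packed, payment_cleared, pick_ticket, priority_ship, restock_request, route_local, shipped, split_shipment, stock_available, stock_low} — 24 facts.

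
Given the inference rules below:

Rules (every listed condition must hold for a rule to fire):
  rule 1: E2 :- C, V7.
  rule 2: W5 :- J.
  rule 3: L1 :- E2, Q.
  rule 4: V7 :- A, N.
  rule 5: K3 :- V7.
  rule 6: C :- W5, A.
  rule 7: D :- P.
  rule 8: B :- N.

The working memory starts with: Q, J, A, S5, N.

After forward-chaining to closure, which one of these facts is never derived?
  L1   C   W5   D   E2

Round 1: rule 2 [W5 :- J.]; rule 4 [V7 :- A, N.]; rule 8 [B :- N.]. New: W5, V7, B.
Round 2: rule 5 [K3 :- V7.]; rule 6 [C :- W5, A.]. New: K3, C.
Round 3: rule 1 [E2 :- C, V7.]. New: E2.
Round 4: rule 3 [L1 :- E2, Q.]. New: L1.
Derived: E2 (round 3), L1 (round 4), W5 (round 1), C (round 2). D never appears in any round.

D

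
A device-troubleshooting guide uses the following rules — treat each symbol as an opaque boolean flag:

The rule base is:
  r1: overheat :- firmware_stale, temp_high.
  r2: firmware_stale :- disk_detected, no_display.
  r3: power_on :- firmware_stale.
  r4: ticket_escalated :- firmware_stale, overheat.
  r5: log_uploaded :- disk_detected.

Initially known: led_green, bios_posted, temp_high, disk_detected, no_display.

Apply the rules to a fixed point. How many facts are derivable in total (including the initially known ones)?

10

Round 1: r2 [firmware_stale :- disk_detected, no_display.]; r5 [log_uploaded :- disk_detected.]. Adds firmware_stale, log_uploaded.
Round 2: r1 [overheat :- firmware_stale, temp_high.]; r3 [power_on :- firmware_stale.]. Adds overheat, power_on.
Round 3: r4 [ticket_escalated :- firmware_stale, overheat.]. Adds ticket_escalated.
Closure: {bios_posted, disk_detected, firmware_stale, led_green, log_uploaded, no_display, overheat, power_on, temp_high, ticket_escalated} — 10 facts.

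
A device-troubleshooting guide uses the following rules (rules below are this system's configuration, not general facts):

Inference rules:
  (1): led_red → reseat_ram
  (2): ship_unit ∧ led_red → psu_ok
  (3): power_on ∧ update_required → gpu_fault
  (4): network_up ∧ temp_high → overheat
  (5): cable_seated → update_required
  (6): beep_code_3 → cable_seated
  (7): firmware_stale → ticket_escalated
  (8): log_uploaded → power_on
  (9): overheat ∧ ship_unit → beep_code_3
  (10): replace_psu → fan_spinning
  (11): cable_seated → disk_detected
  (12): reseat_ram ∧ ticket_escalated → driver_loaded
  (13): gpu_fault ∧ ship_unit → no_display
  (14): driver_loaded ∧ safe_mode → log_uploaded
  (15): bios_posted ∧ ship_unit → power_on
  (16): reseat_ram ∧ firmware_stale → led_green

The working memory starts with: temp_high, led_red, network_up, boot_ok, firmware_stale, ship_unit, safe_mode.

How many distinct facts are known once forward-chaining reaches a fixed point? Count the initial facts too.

21

Round 1 fires (1), (2), (4), (7), giving reseat_ram, psu_ok, overheat, ticket_escalated.
Round 2 fires (9), (12), (16), giving beep_code_3, driver_loaded, led_green.
Round 3 fires (6), (14), giving cable_seated, log_uploaded.
Round 4 fires (5), (8), (11), giving update_required, power_on, disk_detected.
Round 5 fires (3), giving gpu_fault.
Round 6 fires (13), giving no_display.
Closure: {beep_code_3, boot_ok, cable_seated, disk_detected, driver_loaded, firmware_stale, gpu_fault, led_green, led_red, log_uploaded, network_up, no_display, overheat, power_on, psu_ok, reseat_ram, safe_mode, ship_unit, temp_high, ticket_escalated, update_required} — 21 facts.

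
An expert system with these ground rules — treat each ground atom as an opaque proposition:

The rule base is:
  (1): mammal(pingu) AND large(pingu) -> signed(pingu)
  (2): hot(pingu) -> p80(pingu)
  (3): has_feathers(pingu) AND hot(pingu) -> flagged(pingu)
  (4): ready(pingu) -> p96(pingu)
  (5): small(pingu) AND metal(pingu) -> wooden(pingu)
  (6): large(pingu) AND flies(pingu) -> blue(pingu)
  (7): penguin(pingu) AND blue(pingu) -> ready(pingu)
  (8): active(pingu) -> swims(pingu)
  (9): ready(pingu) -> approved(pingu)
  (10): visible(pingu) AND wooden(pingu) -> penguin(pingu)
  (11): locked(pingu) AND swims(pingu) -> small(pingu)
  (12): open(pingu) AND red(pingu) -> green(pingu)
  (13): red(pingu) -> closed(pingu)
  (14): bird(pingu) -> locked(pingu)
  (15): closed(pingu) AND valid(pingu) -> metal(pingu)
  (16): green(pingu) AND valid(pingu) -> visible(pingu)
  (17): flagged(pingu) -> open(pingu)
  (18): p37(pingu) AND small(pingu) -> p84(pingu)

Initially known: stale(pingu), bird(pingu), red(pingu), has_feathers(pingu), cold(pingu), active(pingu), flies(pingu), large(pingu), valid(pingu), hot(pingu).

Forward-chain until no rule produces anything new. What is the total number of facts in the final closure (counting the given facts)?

26

Round 1: (2) [hot(pingu) -> p80(pingu)]; (3) [has_feathers(pingu) AND hot(pingu) -> flagged(pingu)]; (6) [large(pingu) AND flies(pingu) -> blue(pingu)]; (8) [active(pingu) -> swims(pingu)]; (13) [red(pingu) -> closed(pingu)]; (14) [bird(pingu) -> locked(pingu)]. New: p80(pingu), flagged(pingu), blue(pingu), swims(pingu), closed(pingu), locked(pingu).
Round 2: (11) [locked(pingu) AND swims(pingu) -> small(pingu)]; (15) [closed(pingu) AND valid(pingu) -> metal(pingu)]; (17) [flagged(pingu) -> open(pingu)]. New: small(pingu), metal(pingu), open(pingu).
Round 3: (5) [small(pingu) AND metal(pingu) -> wooden(pingu)]; (12) [open(pingu) AND red(pingu) -> green(pingu)]. New: wooden(pingu), green(pingu).
Round 4: (16) [green(pingu) AND valid(pingu) -> visible(pingu)]. New: visible(pingu).
Round 5: (10) [visible(pingu) AND wooden(pingu) -> penguin(pingu)]. New: penguin(pingu).
Round 6: (7) [penguin(pingu) AND blue(pingu) -> ready(pingu)]. New: ready(pingu).
Round 7: (4) [ready(pingu) -> p96(pingu)]; (9) [ready(pingu) -> approved(pingu)]. New: p96(pingu), approved(pingu).
Closure: {active(pingu), approved(pingu), bird(pingu), blue(pingu), closed(pingu), cold(pingu), flagged(pingu), flies(pingu), green(pingu), has_feathers(pingu), hot(pingu), large(pingu), locked(pingu), metal(pingu), open(pingu), p80(pingu), p96(pingu), penguin(pingu), ready(pingu), red(pingu), small(pingu), stale(pingu), swims(pingu), valid(pingu), visible(pingu), wooden(pingu)} — 26 facts.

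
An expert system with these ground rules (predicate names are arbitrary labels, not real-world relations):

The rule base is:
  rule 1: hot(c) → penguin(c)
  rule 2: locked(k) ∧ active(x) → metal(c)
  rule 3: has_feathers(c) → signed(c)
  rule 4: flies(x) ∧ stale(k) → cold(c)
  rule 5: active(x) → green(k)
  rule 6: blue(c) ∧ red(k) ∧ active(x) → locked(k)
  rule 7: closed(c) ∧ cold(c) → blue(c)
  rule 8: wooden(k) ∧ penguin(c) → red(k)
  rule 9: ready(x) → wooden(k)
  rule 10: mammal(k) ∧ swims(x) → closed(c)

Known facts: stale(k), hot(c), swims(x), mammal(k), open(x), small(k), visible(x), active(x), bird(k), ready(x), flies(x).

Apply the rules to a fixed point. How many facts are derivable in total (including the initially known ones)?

Round 1: rule 1 [hot(c) → penguin(c)]; rule 4 [flies(x) ∧ stale(k) → cold(c)]; rule 5 [active(x) → green(k)]; rule 9 [ready(x) → wooden(k)]; rule 10 [mammal(k) ∧ swims(x) → closed(c)]. New: penguin(c), cold(c), green(k), wooden(k), closed(c).
Round 2: rule 7 [closed(c) ∧ cold(c) → blue(c)]; rule 8 [wooden(k) ∧ penguin(c) → red(k)]. New: blue(c), red(k).
Round 3: rule 6 [blue(c) ∧ red(k) ∧ active(x) → locked(k)]. New: locked(k).
Round 4: rule 2 [locked(k) ∧ active(x) → metal(c)]. New: metal(c).
Closure: {active(x), bird(k), blue(c), closed(c), cold(c), flies(x), green(k), hot(c), locked(k), mammal(k), metal(c), open(x), penguin(c), ready(x), red(k), small(k), stale(k), swims(x), visible(x), wooden(k)} — 20 facts.

20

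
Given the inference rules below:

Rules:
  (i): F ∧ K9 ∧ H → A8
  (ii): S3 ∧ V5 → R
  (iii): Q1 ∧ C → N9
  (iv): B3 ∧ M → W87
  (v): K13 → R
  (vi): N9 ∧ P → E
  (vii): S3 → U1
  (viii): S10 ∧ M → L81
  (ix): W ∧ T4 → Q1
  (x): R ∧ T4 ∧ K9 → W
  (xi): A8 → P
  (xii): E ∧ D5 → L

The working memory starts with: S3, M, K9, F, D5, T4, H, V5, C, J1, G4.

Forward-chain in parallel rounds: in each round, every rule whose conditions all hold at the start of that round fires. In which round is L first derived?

[1] (i) [F ∧ K9 ∧ H → A8]; (ii) [S3 ∧ V5 → R]; (vii) [S3 → U1]. ⇒ new: A8, R, U1.
[2] (x) [R ∧ T4 ∧ K9 → W]; (xi) [A8 → P]. ⇒ new: W, P.
[3] (ix) [W ∧ T4 → Q1]. ⇒ new: Q1.
[4] (iii) [Q1 ∧ C → N9]. ⇒ new: N9.
[5] (vi) [N9 ∧ P → E]. ⇒ new: E.
[6] (xii) [E ∧ D5 → L]. ⇒ new: L.
L first appears in round 6.

6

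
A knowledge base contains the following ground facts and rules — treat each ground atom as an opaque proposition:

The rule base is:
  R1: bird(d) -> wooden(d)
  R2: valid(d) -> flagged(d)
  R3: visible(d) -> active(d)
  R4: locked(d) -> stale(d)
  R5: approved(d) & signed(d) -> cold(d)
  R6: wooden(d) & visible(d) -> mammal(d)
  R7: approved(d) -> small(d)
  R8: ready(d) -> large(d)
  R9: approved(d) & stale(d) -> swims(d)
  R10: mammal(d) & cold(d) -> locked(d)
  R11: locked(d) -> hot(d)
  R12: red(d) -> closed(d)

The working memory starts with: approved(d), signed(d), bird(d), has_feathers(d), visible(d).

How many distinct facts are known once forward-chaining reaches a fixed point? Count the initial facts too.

14

Round 1: R1 [bird(d) -> wooden(d)]; R3 [visible(d) -> active(d)]; R5 [approved(d) & signed(d) -> cold(d)]; R7 [approved(d) -> small(d)]. Adds wooden(d), active(d), cold(d), small(d).
Round 2: R6 [wooden(d) & visible(d) -> mammal(d)]. Adds mammal(d).
Round 3: R10 [mammal(d) & cold(d) -> locked(d)]. Adds locked(d).
Round 4: R4 [locked(d) -> stale(d)]; R11 [locked(d) -> hot(d)]. Adds stale(d), hot(d).
Round 5: R9 [approved(d) & stale(d) -> swims(d)]. Adds swims(d).
Closure: {active(d), approved(d), bird(d), cold(d), has_feathers(d), hot(d), locked(d), mammal(d), signed(d), small(d), stale(d), swims(d), visible(d), wooden(d)} — 14 facts.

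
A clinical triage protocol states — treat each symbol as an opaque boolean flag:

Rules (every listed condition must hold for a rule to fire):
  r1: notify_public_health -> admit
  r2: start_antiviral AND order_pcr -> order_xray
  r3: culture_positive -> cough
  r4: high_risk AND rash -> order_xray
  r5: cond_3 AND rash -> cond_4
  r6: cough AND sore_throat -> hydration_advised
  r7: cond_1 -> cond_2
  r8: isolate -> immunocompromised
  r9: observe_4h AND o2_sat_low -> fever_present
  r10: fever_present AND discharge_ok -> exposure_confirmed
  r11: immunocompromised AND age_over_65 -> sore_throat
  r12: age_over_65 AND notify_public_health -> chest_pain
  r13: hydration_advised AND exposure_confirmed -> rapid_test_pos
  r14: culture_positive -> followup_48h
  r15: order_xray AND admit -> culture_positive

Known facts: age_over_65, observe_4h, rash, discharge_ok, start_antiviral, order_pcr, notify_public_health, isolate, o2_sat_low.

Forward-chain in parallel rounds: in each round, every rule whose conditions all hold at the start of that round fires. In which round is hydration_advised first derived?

Round 1 — r1, r2, r8, r9, r12, derive admit, order_xray, immunocompromised, fever_present, chest_pain.
Round 2 — r10, r11, r15, derive exposure_confirmed, sore_throat, culture_positive.
Round 3 — r3, r14, derive cough, followup_48h.
Round 4 — r6, derive hydration_advised.
hydration_advised first appears in round 4.

4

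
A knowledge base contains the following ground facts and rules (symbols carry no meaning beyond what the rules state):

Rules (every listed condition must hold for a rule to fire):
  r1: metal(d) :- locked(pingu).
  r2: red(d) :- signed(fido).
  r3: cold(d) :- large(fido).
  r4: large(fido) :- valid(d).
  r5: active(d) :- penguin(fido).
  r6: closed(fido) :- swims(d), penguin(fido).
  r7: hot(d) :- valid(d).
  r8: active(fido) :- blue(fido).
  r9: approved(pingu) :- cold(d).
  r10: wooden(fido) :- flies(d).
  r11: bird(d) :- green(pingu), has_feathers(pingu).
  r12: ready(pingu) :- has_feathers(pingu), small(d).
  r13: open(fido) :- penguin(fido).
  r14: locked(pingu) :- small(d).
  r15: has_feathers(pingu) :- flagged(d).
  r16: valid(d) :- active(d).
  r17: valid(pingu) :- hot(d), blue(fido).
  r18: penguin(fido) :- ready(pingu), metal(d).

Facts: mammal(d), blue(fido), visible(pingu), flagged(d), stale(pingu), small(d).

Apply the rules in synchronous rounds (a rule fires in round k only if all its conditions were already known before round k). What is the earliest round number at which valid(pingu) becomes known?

Round 1: r8 [active(fido) :- blue(fido).]; r14 [locked(pingu) :- small(d).]; r15 [has_feathers(pingu) :- flagged(d).]. New: active(fido), locked(pingu), has_feathers(pingu).
Round 2: r1 [metal(d) :- locked(pingu).]; r12 [ready(pingu) :- has_feathers(pingu), small(d).]. New: metal(d), ready(pingu).
Round 3: r18 [penguin(fido) :- ready(pingu), metal(d).]. New: penguin(fido).
Round 4: r5 [active(d) :- penguin(fido).]; r13 [open(fido) :- penguin(fido).]. New: active(d), open(fido).
Round 5: r16 [valid(d) :- active(d).]. New: valid(d).
Round 6: r4 [large(fido) :- valid(d).]; r7 [hot(d) :- valid(d).]. New: large(fido), hot(d).
Round 7: r3 [cold(d) :- large(fido).]; r17 [valid(pingu) :- hot(d), blue(fido).]. New: cold(d), valid(pingu).
valid(pingu) first appears in round 7.

7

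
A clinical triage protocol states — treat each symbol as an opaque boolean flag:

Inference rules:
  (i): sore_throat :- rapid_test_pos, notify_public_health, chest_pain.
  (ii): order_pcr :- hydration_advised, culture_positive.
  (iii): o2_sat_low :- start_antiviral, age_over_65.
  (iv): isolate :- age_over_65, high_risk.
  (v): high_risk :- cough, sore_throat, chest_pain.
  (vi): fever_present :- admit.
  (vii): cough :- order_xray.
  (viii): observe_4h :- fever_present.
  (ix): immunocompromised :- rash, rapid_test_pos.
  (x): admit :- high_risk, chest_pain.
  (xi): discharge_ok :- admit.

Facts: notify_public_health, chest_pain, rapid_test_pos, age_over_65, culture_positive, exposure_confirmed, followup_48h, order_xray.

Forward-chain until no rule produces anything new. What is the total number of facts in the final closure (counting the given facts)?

16

Round 1 fires (i), (vii), giving sore_throat, cough.
Round 2 fires (v), giving high_risk.
Round 3 fires (iv), (x), giving isolate, admit.
Round 4 fires (vi), (xi), giving fever_present, discharge_ok.
Round 5 fires (viii), giving observe_4h.
Closure: {admit, age_over_65, chest_pain, cough, culture_positive, discharge_ok, exposure_confirmed, fever_present, followup_48h, high_risk, isolate, notify_public_health, observe_4h, order_xray, rapid_test_pos, sore_throat} — 16 facts.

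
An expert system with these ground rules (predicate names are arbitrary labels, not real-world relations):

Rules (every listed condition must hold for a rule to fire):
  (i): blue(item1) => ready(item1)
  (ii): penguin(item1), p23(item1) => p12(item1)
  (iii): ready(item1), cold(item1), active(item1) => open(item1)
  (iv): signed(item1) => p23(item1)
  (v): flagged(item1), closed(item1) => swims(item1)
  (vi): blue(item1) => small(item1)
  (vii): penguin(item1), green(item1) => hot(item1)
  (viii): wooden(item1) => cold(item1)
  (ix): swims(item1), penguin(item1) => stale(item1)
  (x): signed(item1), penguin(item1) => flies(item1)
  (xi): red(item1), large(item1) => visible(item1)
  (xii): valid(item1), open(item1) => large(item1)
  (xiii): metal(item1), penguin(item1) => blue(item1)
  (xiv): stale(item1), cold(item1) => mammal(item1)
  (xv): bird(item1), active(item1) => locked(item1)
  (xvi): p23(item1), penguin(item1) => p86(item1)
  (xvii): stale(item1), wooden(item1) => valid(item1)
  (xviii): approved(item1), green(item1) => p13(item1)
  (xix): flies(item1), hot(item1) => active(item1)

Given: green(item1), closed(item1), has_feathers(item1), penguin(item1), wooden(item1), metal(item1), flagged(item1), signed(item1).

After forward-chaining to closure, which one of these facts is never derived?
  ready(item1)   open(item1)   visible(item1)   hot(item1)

Round 1 — (iv), (v), (vii), (viii), (x), (xiii), derive p23(item1), swims(item1), hot(item1), cold(item1), flies(item1), blue(item1).
Round 2 — (i), (ii), (vi), (ix), (xvi), (xix), derive ready(item1), p12(item1), small(item1), stale(item1), p86(item1), active(item1).
Round 3 — (iii), (xiv), (xvii), derive open(item1), mammal(item1), valid(item1).
Round 4 — (xii), derive large(item1).
Derived: ready(item1) (round 2), hot(item1) (round 1), open(item1) (round 3). visible(item1) never appears in any round.

visible(item1)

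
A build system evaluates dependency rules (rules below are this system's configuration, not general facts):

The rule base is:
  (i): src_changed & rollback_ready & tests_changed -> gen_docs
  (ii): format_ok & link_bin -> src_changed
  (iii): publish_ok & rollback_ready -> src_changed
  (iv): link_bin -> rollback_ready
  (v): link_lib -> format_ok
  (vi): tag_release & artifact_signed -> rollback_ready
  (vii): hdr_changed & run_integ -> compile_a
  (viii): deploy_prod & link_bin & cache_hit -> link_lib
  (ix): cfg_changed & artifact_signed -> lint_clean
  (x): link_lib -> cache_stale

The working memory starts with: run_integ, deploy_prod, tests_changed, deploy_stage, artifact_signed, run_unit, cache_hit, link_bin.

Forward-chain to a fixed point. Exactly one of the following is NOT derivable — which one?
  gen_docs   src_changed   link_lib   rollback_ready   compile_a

Round 1 fires (iv), (viii), giving rollback_ready, link_lib.
Round 2 fires (v), (x), giving format_ok, cache_stale.
Round 3 fires (ii), giving src_changed.
Round 4 fires (i), giving gen_docs.
Derived: src_changed (round 3), gen_docs (round 4), link_lib (round 1), rollback_ready (round 1). compile_a never appears in any round.

compile_a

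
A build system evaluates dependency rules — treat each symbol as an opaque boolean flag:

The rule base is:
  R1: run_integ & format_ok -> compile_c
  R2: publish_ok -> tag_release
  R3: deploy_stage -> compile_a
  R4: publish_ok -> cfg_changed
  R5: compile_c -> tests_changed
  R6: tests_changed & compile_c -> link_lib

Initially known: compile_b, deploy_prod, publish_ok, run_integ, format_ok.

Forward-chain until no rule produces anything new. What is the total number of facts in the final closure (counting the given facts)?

Round 1 — R1, R2, R4, derive compile_c, tag_release, cfg_changed.
Round 2 — R5, derive tests_changed.
Round 3 — R6, derive link_lib.
Closure: {cfg_changed, compile_b, compile_c, deploy_prod, format_ok, link_lib, publish_ok, run_integ, tag_release, tests_changed} — 10 facts.

10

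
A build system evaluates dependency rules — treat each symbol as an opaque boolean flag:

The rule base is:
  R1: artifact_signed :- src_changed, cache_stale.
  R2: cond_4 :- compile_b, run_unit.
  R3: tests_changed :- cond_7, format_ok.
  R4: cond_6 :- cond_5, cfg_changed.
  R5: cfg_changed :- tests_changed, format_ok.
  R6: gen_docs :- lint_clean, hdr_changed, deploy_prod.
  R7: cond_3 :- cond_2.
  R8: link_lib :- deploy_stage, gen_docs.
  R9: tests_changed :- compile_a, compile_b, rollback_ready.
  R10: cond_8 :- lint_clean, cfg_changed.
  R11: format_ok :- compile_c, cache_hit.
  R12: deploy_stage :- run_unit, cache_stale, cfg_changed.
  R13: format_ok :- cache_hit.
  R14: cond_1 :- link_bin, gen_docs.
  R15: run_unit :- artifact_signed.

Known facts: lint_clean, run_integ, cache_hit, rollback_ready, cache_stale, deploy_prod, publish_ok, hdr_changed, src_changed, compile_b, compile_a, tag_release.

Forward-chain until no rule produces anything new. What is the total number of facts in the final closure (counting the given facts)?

22

Round 1: R1 [artifact_signed :- src_changed, cache_stale.]; R6 [gen_docs :- lint_clean, hdr_changed, deploy_prod.]; R9 [tests_changed :- compile_a, compile_b, rollback_ready.]; R13 [format_ok :- cache_hit.]. Adds artifact_signed, gen_docs, tests_changed, format_ok.
Round 2: R5 [cfg_changed :- tests_changed, format_ok.]; R15 [run_unit :- artifact_signed.]. Adds cfg_changed, run_unit.
Round 3: R2 [cond_4 :- compile_b, run_unit.]; R10 [cond_8 :- lint_clean, cfg_changed.]; R12 [deploy_stage :- run_unit, cache_stale, cfg_changed.]. Adds cond_4, cond_8, deploy_stage.
Round 4: R8 [link_lib :- deploy_stage, gen_docs.]. Adds link_lib.
Closure: {artifact_signed, cache_hit, cache_stale, cfg_changed, compile_a, compile_b, cond_4, cond_8, deploy_prod, deploy_stage, format_ok, gen_docs, hdr_changed, link_lib, lint_clean, publish_ok, rollback_ready, run_integ, run_unit, src_changed, tag_release, tests_changed} — 22 facts.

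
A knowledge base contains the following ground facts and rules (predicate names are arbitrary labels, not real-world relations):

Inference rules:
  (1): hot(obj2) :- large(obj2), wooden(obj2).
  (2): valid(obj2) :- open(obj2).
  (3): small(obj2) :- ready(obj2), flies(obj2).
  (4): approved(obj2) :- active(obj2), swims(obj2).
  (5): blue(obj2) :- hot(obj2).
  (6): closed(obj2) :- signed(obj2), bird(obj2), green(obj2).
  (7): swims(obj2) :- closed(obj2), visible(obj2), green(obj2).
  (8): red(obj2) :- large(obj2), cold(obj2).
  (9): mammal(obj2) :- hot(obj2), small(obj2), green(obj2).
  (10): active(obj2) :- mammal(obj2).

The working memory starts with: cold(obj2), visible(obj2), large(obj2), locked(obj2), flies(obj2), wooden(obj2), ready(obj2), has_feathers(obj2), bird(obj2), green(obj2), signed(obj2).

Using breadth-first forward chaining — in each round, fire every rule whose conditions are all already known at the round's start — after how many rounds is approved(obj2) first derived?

4

Round 1: (1) [hot(obj2) :- large(obj2), wooden(obj2).]; (3) [small(obj2) :- ready(obj2), flies(obj2).]; (6) [closed(obj2) :- signed(obj2), bird(obj2), green(obj2).]; (8) [red(obj2) :- large(obj2), cold(obj2).]. Adds hot(obj2), small(obj2), closed(obj2), red(obj2).
Round 2: (5) [blue(obj2) :- hot(obj2).]; (7) [swims(obj2) :- closed(obj2), visible(obj2), green(obj2).]; (9) [mammal(obj2) :- hot(obj2), small(obj2), green(obj2).]. Adds blue(obj2), swims(obj2), mammal(obj2).
Round 3: (10) [active(obj2) :- mammal(obj2).]. Adds active(obj2).
Round 4: (4) [approved(obj2) :- active(obj2), swims(obj2).]. Adds approved(obj2).
approved(obj2) first appears in round 4.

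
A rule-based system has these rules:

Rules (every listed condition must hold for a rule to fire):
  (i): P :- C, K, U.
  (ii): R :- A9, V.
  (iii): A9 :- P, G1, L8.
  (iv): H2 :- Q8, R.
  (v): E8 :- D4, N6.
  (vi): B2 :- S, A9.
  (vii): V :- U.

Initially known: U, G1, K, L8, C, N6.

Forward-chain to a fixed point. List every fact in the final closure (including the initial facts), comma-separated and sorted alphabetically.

Round 1: (i) [P :- C, K, U.]; (vii) [V :- U.]. New: P, V.
Round 2: (iii) [A9 :- P, G1, L8.]. New: A9.
Round 3: (ii) [R :- A9, V.]. New: R.

A9, C, G1, K, L8, N6, P, R, U, V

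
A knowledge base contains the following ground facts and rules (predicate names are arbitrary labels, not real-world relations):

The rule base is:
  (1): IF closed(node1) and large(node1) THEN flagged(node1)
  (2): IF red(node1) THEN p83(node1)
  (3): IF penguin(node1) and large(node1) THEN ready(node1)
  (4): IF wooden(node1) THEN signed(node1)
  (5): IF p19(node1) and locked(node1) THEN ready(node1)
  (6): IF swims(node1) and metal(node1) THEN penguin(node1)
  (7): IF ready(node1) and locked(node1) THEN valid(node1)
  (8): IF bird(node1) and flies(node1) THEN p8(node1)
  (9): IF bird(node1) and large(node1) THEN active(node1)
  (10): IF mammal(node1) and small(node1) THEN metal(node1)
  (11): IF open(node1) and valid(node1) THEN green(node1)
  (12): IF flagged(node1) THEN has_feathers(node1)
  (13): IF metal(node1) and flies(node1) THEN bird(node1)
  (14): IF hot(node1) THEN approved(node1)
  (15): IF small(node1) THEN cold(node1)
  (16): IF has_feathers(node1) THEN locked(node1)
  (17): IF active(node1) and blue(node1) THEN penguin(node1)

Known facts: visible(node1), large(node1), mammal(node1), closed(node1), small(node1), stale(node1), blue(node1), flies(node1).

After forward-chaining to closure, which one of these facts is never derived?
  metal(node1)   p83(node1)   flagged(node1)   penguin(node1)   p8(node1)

p83(node1)

Round 1: (1) [IF closed(node1) and large(node1) THEN flagged(node1)]; (10) [IF mammal(node1) and small(node1) THEN metal(node1)]; (15) [IF small(node1) THEN cold(node1)]. Adds flagged(node1), metal(node1), cold(node1).
Round 2: (12) [IF flagged(node1) THEN has_feathers(node1)]; (13) [IF metal(node1) and flies(node1) THEN bird(node1)]. Adds has_feathers(node1), bird(node1).
Round 3: (8) [IF bird(node1) and flies(node1) THEN p8(node1)]; (9) [IF bird(node1) and large(node1) THEN active(node1)]; (16) [IF has_feathers(node1) THEN locked(node1)]. Adds p8(node1), active(node1), locked(node1).
Round 4: (17) [IF active(node1) and blue(node1) THEN penguin(node1)]. Adds penguin(node1).
Round 5: (3) [IF penguin(node1) and large(node1) THEN ready(node1)]. Adds ready(node1).
Round 6: (7) [IF ready(node1) and locked(node1) THEN valid(node1)]. Adds valid(node1).
Derived: flagged(node1) (round 1), penguin(node1) (round 4), metal(node1) (round 1), p8(node1) (round 3). p83(node1) never appears in any round.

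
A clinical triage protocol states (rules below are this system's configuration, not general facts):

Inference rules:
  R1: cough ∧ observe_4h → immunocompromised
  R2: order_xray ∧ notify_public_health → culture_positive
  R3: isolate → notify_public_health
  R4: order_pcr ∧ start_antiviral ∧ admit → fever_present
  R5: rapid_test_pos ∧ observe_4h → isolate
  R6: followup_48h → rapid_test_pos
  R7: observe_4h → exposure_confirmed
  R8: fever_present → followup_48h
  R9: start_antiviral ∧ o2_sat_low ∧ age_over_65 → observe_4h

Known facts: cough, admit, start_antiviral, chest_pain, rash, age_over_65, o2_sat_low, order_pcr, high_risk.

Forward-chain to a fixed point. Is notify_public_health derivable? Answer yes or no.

yes

[1] R4 [order_pcr ∧ start_antiviral ∧ admit → fever_present]; R9 [start_antiviral ∧ o2_sat_low ∧ age_over_65 → observe_4h]. ⇒ new: fever_present, observe_4h.
[2] R1 [cough ∧ observe_4h → immunocompromised]; R7 [observe_4h → exposure_confirmed]; R8 [fever_present → followup_48h]. ⇒ new: immunocompromised, exposure_confirmed, followup_48h.
[3] R6 [followup_48h → rapid_test_pos]. ⇒ new: rapid_test_pos.
[4] R5 [rapid_test_pos ∧ observe_4h → isolate]. ⇒ new: isolate.
[5] R3 [isolate → notify_public_health]. ⇒ new: notify_public_health.
notify_public_health appears in round 5, so it is derivable.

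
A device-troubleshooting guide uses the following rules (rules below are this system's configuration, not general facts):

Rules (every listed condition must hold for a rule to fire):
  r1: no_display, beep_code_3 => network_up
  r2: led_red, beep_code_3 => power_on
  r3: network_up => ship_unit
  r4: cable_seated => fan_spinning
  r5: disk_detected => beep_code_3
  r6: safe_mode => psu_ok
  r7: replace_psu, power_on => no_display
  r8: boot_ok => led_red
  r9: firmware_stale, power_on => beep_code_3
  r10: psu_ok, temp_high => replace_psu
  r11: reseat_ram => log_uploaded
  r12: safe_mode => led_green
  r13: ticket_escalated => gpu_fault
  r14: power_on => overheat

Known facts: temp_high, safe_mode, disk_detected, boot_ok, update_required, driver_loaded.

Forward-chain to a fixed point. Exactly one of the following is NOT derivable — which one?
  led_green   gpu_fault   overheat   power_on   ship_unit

gpu_fault

Round 1 — r5, r6, r8, r12, derive beep_code_3, psu_ok, led_red, led_green.
Round 2 — r2, r10, derive power_on, replace_psu.
Round 3 — r7, r14, derive no_display, overheat.
Round 4 — r1, derive network_up.
Round 5 — r3, derive ship_unit.
Derived: power_on (round 2), led_green (round 1), overheat (round 3), ship_unit (round 5). gpu_fault never appears in any round.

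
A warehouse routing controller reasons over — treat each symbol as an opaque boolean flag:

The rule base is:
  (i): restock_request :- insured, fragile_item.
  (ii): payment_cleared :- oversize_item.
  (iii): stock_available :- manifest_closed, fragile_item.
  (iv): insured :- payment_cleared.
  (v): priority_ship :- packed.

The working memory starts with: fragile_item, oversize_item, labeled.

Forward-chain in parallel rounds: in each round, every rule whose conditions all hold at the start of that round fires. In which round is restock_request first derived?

3

Round 1: (ii) [payment_cleared :- oversize_item.]. Adds payment_cleared.
Round 2: (iv) [insured :- payment_cleared.]. Adds insured.
Round 3: (i) [restock_request :- insured, fragile_item.]. Adds restock_request.
restock_request first appears in round 3.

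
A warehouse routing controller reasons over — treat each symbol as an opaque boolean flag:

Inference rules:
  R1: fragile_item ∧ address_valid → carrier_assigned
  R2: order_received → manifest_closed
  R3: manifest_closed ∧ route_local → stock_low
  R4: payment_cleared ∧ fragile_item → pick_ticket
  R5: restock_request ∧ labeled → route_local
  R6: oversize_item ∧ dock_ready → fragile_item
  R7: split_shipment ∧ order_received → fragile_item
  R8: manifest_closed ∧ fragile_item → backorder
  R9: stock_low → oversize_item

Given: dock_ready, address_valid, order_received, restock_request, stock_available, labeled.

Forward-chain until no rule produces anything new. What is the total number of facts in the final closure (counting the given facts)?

Round 1: R2 [order_received → manifest_closed]; R5 [restock_request ∧ labeled → route_local]. Adds manifest_closed, route_local.
Round 2: R3 [manifest_closed ∧ route_local → stock_low]. Adds stock_low.
Round 3: R9 [stock_low → oversize_item]. Adds oversize_item.
Round 4: R6 [oversize_item ∧ dock_ready → fragile_item]. Adds fragile_item.
Round 5: R1 [fragile_item ∧ address_valid → carrier_assigned]; R8 [manifest_closed ∧ fragile_item → backorder]. Adds carrier_assigned, backorder.
Closure: {address_valid, backorder, carrier_assigned, dock_ready, fragile_item, labeled, manifest_closed, order_received, oversize_item, restock_request, route_local, stock_available, stock_low} — 13 facts.

13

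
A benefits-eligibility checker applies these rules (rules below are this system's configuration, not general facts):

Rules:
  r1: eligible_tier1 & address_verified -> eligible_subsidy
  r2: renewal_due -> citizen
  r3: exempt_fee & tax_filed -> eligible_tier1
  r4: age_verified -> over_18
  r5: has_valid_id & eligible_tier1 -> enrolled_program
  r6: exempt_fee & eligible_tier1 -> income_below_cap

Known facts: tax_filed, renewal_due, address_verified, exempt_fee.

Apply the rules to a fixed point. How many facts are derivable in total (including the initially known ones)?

8

Round 1 — r2, r3, derive citizen, eligible_tier1.
Round 2 — r1, r6, derive eligible_subsidy, income_below_cap.
Closure: {address_verified, citizen, eligible_subsidy, eligible_tier1, exempt_fee, income_below_cap, renewal_due, tax_filed} — 8 facts.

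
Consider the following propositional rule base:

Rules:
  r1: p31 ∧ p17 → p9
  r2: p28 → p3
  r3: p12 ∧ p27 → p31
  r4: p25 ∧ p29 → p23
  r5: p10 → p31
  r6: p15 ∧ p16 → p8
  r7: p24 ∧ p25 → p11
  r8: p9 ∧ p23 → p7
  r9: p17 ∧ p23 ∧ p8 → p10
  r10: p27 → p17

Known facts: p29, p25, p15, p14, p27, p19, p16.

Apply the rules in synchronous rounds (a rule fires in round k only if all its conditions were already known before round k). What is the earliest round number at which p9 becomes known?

Round 1 fires r4, r6, r10, giving p23, p8, p17.
Round 2 fires r9, giving p10.
Round 3 fires r5, giving p31.
Round 4 fires r1, giving p9.
p9 first appears in round 4.

4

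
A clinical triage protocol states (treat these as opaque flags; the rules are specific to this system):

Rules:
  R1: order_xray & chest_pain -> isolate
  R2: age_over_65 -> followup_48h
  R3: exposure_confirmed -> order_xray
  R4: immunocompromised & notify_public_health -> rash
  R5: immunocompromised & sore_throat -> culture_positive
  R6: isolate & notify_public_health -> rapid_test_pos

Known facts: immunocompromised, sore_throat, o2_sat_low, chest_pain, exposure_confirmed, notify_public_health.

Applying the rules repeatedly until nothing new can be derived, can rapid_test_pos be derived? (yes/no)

[1] R3 [exposure_confirmed -> order_xray]; R4 [immunocompromised & notify_public_health -> rash]; R5 [immunocompromised & sore_throat -> culture_positive]. ⇒ new: order_xray, rash, culture_positive.
[2] R1 [order_xray & chest_pain -> isolate]. ⇒ new: isolate.
[3] R6 [isolate & notify_public_health -> rapid_test_pos]. ⇒ new: rapid_test_pos.
rapid_test_pos appears in round 3, so it is derivable.

yes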